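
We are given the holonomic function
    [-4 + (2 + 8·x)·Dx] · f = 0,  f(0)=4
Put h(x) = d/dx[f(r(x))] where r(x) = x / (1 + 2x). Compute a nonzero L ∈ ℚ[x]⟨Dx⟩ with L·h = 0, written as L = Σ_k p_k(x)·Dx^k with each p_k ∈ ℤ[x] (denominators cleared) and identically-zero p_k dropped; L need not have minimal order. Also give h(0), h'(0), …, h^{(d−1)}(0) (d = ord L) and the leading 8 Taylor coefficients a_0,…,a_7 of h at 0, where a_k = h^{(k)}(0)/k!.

L = (-6 - 24·x) + (-1 - 8·x - 12·x^2)·Dx  (order 1).
h: a_k = 8, -48, 240, -1184, 6000, -31392, 168672, -924480, …
ICs: h(0) = 8.

f: a_k = 4, 8, -8, 16, -40, 112, -336, 1056, …
L₀ from L_f via x↦r, Dx↦r'^{-1}Dx.
h₀' ⇒ L via d/dx closure of L₀.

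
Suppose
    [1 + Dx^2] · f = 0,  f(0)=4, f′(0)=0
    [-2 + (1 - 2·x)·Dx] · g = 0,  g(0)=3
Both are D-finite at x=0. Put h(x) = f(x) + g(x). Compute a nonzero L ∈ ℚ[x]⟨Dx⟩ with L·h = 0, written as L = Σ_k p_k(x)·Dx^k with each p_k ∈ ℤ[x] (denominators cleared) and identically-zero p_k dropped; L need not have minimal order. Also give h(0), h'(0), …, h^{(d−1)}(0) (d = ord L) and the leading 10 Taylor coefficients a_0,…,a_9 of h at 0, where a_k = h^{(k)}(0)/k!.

L = (-50 + 8·x - 8·x^2) + (9 - 22·x + 12·x^2 - 8·x^3)·Dx + (-50 + 8·x - 8·x^2)·Dx^2 + (9 - 22·x + 12·x^2 - 8·x^3)·Dx^3  (order 3).
h: a_k = 7, 6, 10, 24, 289/6, 96, 34559/180, 384, 7741441/10080, 1536, …
ICs: h(0) = 7, h′(0) = 6, h′′(0) = 20.

f: a_k = 4, 0, -2, 0, 1/6, 0, -1/180, 0, 1/10080, 0, …
g: a_k = 3, 6, 12, 24, 48, 96, 192, 384, 768, 1536, …
h₀=f+g: left-lcm gives L₀, ord ≤ 3.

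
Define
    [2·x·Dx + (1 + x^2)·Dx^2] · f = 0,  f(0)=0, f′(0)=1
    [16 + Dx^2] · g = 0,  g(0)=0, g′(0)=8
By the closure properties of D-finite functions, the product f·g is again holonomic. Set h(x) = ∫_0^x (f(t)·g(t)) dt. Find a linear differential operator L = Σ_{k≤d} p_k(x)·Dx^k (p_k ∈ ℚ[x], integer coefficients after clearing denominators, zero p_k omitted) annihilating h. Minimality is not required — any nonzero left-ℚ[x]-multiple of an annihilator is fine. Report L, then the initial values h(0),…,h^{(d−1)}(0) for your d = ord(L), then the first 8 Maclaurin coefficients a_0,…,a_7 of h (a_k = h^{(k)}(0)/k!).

L = (5440 + 19136·x^2 + 25856·x^4 + 16384·x^6 + 4096·x^8)·Dx + (1152·x + 3200·x^3 + 3072·x^5 + 1024·x^7)·Dx^2 + (612 + 2252·x^2 + 3168·x^4 + 2048·x^6 + 512·x^8)·Dx^3 + (72·x + 200·x^3 + 192·x^5 + 64·x^7)·Dx^4 + (17 + 66·x^2 + 97·x^4 + 64·x^6 + 16·x^8)·Dx^5  (order 5).
h: a_k = 0, 0, 0, 8/3, 0, -24/5, 0, 232/63, …
ICs: h(0) = 0, h′(0) = 0, h′′(0) = 0, h′′′(0) = 16, h′′′′(0) = 0.

f: a_k = 0, 1, 0, -1/3, 0, 1/5, 0, -1/7, …
g: a_k = 0, 8, 0, -64/3, 0, 256/15, 0, -2048/315, …
f·g: L₀ = L_f ⊗_s L_g, ord ≤ 2·2.
h=∫₀ˣh₀: take L = L₀·Dx.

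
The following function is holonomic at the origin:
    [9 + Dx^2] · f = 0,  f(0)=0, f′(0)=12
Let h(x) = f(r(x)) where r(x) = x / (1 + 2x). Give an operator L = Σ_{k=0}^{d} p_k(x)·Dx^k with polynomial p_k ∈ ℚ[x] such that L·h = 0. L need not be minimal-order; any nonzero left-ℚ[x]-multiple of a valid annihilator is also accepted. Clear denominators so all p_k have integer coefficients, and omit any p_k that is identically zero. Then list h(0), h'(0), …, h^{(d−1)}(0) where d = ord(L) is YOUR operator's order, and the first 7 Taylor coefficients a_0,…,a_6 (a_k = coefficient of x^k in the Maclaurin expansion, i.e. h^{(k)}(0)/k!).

L = 9 + (4 + 24·x + 48·x^2 + 32·x^3)·Dx + (1 + 8·x + 24·x^2 + 32·x^3 + 16·x^4)·Dx^2  (order 2).
h: a_k = 0, 12, -24, 30, 12, -2319/10, 975, …
ICs: h(0) = 0, h′(0) = 12.

f: a_k = 0, 12, 0, -18, 0, 81/10, 0, …
Change of var in L_f (x↦r) gives L₀.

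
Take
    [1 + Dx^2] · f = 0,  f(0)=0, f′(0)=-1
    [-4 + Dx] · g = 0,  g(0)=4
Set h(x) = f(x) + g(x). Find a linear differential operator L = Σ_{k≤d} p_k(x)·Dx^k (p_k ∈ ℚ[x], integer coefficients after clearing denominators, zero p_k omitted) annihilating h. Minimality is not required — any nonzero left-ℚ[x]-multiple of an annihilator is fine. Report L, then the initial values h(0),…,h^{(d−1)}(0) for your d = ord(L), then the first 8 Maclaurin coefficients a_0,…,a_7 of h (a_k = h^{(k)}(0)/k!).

L = -4 + Dx - 4·Dx^2 + Dx^3  (order 3).
h: a_k = 4, 15, 32, 257/6, 128/3, 273/8, 1024/45, 65537/5040, …
ICs: h(0) = 4, h′(0) = 15, h′′(0) = 64.

f: a_k = 0, -1, 0, 1/6, 0, -1/120, 0, 1/5040, …
g: a_k = 4, 16, 32, 128/3, 128/3, 512/15, 1024/45, 4096/315, …
Weyl lclm of L_f,L_g ⇒ L₀ (ord ≤ 3).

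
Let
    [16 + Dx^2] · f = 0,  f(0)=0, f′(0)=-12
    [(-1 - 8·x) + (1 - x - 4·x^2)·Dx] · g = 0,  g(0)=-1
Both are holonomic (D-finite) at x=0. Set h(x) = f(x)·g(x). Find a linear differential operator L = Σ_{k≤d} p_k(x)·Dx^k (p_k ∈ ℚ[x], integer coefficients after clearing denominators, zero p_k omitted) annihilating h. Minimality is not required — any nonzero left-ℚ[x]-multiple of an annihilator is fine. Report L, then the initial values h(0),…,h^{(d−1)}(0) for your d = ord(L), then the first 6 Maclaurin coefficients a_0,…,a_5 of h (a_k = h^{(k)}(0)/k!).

L = (-8 + 16·x + 64·x^2) + (2 + 16·x)·Dx + (-1 + x + 4·x^2)·Dx^2  (order 2).
h: a_k = 0, 12, 12, 28, 76, 1068/5, …
ICs: h(0) = 0, h′(0) = 12.

f: a_k = 0, -12, 0, 32, 0, -128/5, …
g: a_k = -1, -1, -5, -9, -29, -65, …
Product ⇒ symmetric product L₀, ord ≤ 2.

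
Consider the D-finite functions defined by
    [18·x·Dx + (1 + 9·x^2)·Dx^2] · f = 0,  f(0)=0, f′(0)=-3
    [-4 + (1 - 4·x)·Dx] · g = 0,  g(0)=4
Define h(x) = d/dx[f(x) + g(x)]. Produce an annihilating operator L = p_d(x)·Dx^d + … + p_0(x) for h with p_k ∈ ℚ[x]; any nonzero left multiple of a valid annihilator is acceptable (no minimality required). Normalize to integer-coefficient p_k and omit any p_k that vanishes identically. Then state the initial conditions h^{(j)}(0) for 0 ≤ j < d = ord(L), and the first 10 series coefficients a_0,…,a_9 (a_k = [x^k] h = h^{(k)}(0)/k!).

f: a_k = 0, -3, 0, 9, 0, -243/5, 0, 2187/7, 0, -2187, …
g: a_k = 4, 16, 64, 256, 1024, 4096, 16384, 65536, 262144, 1048576, …
f+g: L₀ = lclm(L_f,L_g), ord ≤ 2+1.
Derive L from L₀ (diff closure).
L = (72 - 1152·x - 1944·x^2) + (-57 + 72·x - 765·x^2 - 1944·x^3)·Dx + (4 - 7·x - 63·x^3 - 324·x^4)·Dx^2  (order 2).
h: a_k = 13, 128, 795, 4096, 20237, 98304, 460939, 2097152, 9417501, 41943040, …
ICs: h(0) = 13, h′(0) = 128.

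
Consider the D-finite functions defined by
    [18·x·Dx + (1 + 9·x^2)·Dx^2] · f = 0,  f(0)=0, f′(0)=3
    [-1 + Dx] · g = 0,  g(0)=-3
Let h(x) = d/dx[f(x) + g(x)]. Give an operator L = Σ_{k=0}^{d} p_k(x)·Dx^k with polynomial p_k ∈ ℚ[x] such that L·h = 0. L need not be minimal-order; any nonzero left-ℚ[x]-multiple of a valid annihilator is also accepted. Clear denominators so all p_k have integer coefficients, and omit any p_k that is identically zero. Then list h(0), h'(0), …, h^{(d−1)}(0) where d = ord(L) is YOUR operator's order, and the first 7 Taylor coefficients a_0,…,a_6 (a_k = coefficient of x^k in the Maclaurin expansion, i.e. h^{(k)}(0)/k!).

f: a_k = 0, 3, 0, -9, 0, 243/5, 0, …
g: a_k = -3, -3, -3/2, -1/2, -1/8, -1/40, -1/240, …
h₀=f+g: left-lcm gives L₀, ord ≤ 3.
h=h₀': d/dx-closure on L₀ ⇒ L.
L = (18 - 18·x - 486·x^2 - 162·x^3) + (-19 + 468·x^2 - 81·x^4)·Dx + (1 + 18·x + 18·x^2 + 162·x^3 + 81·x^4)·Dx^2  (order 2).
h: a_k = 0, -3, -57/2, -1/2, 1943/8, -1/40, -524881/240, …
ICs: h(0) = 0, h′(0) = -3.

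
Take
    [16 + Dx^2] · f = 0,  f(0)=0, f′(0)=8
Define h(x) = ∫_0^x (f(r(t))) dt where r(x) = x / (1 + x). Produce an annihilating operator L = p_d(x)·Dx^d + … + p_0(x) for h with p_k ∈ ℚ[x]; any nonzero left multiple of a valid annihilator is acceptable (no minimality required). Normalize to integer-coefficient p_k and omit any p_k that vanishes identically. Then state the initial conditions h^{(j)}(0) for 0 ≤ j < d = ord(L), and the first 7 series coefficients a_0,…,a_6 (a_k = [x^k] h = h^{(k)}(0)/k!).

L = 16·Dx + (2 + 6·x + 6·x^2 + 2·x^3)·Dx^2 + (1 + 4·x + 6·x^2 + 4·x^3 + x^4)·Dx^3  (order 3).
h: a_k = 0, 0, 4, -8/3, -10/3, 56/5, -772/45, …
ICs: h(0) = 0, h′(0) = 0, h′′(0) = 8.

f: a_k = 0, 8, 0, -64/3, 0, 256/15, 0, …
Change of var in L_f (x↦r) gives L₀.
h=∫h₀ ⇒ L = L₀·Dx.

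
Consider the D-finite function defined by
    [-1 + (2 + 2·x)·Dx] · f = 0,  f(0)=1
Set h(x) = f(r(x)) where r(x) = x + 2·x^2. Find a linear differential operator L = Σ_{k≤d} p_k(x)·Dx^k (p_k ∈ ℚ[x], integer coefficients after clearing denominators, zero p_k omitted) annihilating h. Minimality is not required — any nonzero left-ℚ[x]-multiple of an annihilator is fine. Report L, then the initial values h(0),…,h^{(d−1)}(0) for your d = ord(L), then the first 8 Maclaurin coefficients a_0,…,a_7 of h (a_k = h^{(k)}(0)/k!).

L = (-1 - 4·x) + (2 + 2·x + 4·x^2)·Dx  (order 1).
h: a_k = 1, 1/2, 7/8, -7/16, -21/128, 119/256, -189/1024, -791/2048, …
ICs: h(0) = 1.

f: a_k = 1, 1/2, -1/8, 1/16, -5/128, 7/256, -21/1024, 33/2048, …
h₀=f(r): pull back L_f along r ⇒ L₀.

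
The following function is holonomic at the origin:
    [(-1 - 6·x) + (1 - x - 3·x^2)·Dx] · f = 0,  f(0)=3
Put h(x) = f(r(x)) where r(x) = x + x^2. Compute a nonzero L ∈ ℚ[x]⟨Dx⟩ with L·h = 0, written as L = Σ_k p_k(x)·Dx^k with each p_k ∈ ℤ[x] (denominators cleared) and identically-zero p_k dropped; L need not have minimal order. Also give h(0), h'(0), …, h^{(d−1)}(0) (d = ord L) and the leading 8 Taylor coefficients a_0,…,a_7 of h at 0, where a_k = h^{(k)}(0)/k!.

f: a_k = 3, 3, 12, 21, 57, 120, 291, 651, …
h₀=f(r): pull back L_f along r ⇒ L₀.
L = (1 + 8·x + 18·x^2 + 12·x^3) + (-1 + x + 4·x^2 + 6·x^3 + 3·x^4)·Dx  (order 1).
h: a_k = 3, 3, 15, 45, 132, 411, 1254, 3825, …
ICs: h(0) = 3.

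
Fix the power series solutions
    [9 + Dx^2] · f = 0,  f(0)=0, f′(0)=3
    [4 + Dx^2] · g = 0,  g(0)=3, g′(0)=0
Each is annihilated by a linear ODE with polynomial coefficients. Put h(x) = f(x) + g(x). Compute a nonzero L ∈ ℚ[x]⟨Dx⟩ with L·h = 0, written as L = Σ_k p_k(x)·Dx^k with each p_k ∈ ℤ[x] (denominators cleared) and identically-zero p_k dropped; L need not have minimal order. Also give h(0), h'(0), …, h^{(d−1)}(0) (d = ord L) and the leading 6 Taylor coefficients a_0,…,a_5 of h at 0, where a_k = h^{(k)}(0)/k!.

L = 36 + 13·Dx^2 + Dx^4  (order 4).
h: a_k = 3, 3, -6, -9/2, 2, 81/40, …
ICs: h(0) = 3, h′(0) = 3, h′′(0) = -12, h′′′(0) = -27.

f: a_k = 0, 3, 0, -9/2, 0, 81/40, …
g: a_k = 3, 0, -6, 0, 2, 0, …
L₀ := lclm(L_f,L_g); ord L₀ ≤ 2+2.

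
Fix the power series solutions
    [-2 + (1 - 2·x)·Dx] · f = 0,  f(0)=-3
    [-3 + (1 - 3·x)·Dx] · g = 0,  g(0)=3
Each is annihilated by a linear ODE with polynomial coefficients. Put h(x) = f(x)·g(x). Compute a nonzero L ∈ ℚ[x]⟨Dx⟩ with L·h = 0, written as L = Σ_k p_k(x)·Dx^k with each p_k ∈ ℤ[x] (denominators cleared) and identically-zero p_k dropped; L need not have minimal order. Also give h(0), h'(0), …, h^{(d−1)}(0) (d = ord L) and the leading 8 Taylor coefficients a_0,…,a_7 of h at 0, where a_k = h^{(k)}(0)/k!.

f: a_k = -3, -6, -12, -24, -48, -96, -192, -384, …
g: a_k = 3, 9, 27, 81, 243, 729, 2187, 6561, …
h₀=f·g: eliminate ⇒ L₀, order ≤ 1·1.
L = (-5 + 12·x) + (1 - 5·x + 6·x^2)·Dx  (order 1).
h: a_k = -9, -45, -171, -585, -1899, -5985, -18531, -56745, …
ICs: h(0) = -9.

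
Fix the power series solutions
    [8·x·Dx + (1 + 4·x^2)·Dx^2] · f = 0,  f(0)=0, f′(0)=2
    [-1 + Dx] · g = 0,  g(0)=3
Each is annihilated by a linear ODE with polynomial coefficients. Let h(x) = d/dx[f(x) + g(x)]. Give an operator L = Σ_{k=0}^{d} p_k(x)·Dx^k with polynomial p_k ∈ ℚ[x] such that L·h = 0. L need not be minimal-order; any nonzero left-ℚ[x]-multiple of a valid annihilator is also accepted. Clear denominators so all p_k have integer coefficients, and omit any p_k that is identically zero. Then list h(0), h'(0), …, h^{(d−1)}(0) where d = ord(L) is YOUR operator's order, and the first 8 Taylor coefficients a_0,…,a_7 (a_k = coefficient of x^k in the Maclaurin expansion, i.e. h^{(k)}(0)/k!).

f: a_k = 0, 2, 0, -8/3, 0, 32/5, 0, -128/7, …
g: a_k = 3, 3, 3/2, 1/2, 1/8, 1/40, 1/240, 1/1680, …
f+g: L₀ = lclm(L_f,L_g), ord ≤ 2+1.
Differentiate: ansatz ord ≤ ord L₀ ⇒ L.
L = (8 - 8·x - 96·x^2 - 32·x^3) + (-9 + 88·x^2 - 16·x^4)·Dx + (1 + 8·x + 8·x^2 + 32·x^3 + 16·x^4)·Dx^2  (order 2).
h: a_k = 5, 3, -13/2, 1/2, 257/8, 1/40, -30719/240, 1/1680, …
ICs: h(0) = 5, h′(0) = 3.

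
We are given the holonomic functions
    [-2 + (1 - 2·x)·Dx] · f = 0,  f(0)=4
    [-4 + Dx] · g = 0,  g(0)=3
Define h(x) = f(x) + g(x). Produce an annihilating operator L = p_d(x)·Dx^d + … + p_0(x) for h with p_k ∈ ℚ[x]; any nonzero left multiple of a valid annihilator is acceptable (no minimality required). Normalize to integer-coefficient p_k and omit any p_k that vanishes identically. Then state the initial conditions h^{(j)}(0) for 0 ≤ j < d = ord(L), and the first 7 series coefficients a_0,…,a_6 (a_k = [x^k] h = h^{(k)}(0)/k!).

L = -32·x + (-4 + 32·x - 32·x^2)·Dx + (1 - 6·x + 8·x^2)·Dx^2  (order 2).
h: a_k = 7, 20, 40, 64, 96, 768/5, 4096/15, …
ICs: h(0) = 7, h′(0) = 20.

f: a_k = 4, 8, 16, 32, 64, 128, 256, …
g: a_k = 3, 12, 24, 32, 32, 128/5, 256/15, …
f+g: L₀ = lclm(L_f,L_g), ord ≤ 1+1.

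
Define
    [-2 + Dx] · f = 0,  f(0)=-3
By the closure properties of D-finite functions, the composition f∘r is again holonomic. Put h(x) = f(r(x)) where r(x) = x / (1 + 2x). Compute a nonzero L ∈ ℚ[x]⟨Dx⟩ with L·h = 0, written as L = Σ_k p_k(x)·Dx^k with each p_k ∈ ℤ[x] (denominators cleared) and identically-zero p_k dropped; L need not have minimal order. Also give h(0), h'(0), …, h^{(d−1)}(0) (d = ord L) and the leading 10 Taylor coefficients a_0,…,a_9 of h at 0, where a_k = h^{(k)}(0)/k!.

L = -2 + (1 + 4·x + 4·x^2)·Dx  (order 1).
h: a_k = -3, -6, 6, -4, -2, 76/5, -604/15, 8728/105, -15682/105, 226076/945, …
ICs: h(0) = -3.

f: a_k = -3, -6, -6, -4, -2, -4/5, -4/15, -8/105, -2/105, -4/945, …
f∘r: x↦r, Dx↦Dx/r' in L_f ⇒ L₀.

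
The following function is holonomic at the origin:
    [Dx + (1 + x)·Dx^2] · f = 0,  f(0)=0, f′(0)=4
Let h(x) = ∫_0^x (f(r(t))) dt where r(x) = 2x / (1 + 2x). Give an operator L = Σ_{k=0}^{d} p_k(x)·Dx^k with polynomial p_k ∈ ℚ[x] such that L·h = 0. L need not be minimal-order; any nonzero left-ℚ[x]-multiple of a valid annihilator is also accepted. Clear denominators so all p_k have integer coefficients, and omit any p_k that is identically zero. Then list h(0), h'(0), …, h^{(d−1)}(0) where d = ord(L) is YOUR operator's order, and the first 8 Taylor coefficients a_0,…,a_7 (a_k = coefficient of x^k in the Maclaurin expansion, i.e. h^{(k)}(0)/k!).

L = (6 + 16·x)·Dx^2 + (1 + 6·x + 8·x^2)·Dx^3  (order 3).
h: a_k = 0, 0, 4, -8, 56/3, -48, 1984/15, -384, …
ICs: h(0) = 0, h′(0) = 0, h′′(0) = 8.

f: a_k = 0, 4, -2, 4/3, -1, 4/5, -2/3, 4/7, …
Substitute x→r, Dx→(1/r')Dx; clear ⇒ L₀.
h=∫h₀ ⇒ L = L₀·Dx.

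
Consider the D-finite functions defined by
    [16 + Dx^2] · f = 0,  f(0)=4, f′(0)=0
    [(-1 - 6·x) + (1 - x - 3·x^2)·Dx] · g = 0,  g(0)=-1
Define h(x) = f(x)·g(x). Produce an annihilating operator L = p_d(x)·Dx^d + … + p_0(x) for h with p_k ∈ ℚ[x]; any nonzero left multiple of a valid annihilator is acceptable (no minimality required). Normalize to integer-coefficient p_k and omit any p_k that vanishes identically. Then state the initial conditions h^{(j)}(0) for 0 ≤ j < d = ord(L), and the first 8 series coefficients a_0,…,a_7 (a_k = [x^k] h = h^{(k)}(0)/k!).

f: a_k = 4, 0, -32, 0, 128/3, 0, -1024/45, 0, …
g: a_k = -1, -1, -4, -7, -19, -40, -97, -217, …
L₀ := L_f ⊗_s L_g (sym. prod.), ord ≤ 2.
L = (-10 + 16·x + 48·x^2) + (2 + 12·x)·Dx + (-1 + x + 3·x^2)·Dx^2  (order 2).
h: a_k = -4, -4, 16, 4, 28/3, 64/3, 3244/45, 6124/45, …
ICs: h(0) = -4, h′(0) = -4.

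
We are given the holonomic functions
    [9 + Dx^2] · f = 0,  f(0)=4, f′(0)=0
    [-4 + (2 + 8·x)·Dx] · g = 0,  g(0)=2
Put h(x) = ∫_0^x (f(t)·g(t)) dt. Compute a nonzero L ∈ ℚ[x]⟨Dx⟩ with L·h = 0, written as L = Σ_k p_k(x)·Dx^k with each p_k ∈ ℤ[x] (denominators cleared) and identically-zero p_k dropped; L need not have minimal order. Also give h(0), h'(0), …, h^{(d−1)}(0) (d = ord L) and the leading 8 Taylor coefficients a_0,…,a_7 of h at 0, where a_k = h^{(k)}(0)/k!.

L = (21 + 72·x + 144·x^2)·Dx + (-4 - 16·x)·Dx^2 + (1 + 8·x + 16·x^2)·Dx^3  (order 3).
h: a_k = 0, 8, 8, -52/3, -10, 19/5, 67/3, -3741/70, …
ICs: h(0) = 0, h′(0) = 8, h′′(0) = 16.

f: a_k = 4, 0, -18, 0, 27/2, 0, -81/20, 0, …
g: a_k = 2, 4, -4, 8, -20, 56, -168, 528, …
Sym-product of L_f,L_g gives L₀ (≤ ord 2).
∫: right-multiply L₀ by Dx.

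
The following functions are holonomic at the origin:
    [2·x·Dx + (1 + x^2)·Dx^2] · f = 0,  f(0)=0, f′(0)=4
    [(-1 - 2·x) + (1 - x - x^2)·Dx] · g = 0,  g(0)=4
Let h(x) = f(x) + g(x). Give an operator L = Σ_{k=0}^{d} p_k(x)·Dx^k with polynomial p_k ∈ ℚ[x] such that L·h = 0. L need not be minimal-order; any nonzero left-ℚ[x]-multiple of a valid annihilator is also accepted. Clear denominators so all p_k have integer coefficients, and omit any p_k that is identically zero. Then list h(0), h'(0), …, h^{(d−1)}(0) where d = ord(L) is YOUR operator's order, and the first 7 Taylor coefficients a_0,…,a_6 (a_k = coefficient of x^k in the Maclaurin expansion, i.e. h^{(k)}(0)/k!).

f: a_k = 0, 4, 0, -4/3, 0, 4/5, 0, …
g: a_k = 4, 4, 8, 12, 20, 32, 52, …
h₀=f+g: left-lcm gives L₀, ord ≤ 3.
L = (4 - 16·x - 64·x^2 - 72·x^3 - 66·x^4 - 6·x^6)·Dx + (-10 - 24·x - 28·x^2 - 60·x^3 - 65·x^4 - 50·x^5 - 3·x^6 - 6·x^7)·Dx^2 + (2 + 2·x + 2·x^2 - 8·x^3 - 5·x^4 - 11·x^5 - 6·x^6 - x^7 - x^8)·Dx^3  (order 3).
h: a_k = 4, 8, 8, 32/3, 20, 164/5, 52, …
ICs: h(0) = 4, h′(0) = 8, h′′(0) = 16.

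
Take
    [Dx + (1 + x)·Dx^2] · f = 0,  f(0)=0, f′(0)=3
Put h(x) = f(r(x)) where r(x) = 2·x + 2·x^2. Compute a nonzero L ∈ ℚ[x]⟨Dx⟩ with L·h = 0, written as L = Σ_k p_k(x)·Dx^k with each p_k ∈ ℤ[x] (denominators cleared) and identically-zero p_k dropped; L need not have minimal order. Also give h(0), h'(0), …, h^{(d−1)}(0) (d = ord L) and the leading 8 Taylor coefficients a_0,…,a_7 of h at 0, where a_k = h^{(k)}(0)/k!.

L = (4·x + 4·x^2)·Dx + (1 + 4·x + 6·x^2 + 4·x^3)·Dx^2  (order 2).
h: a_k = 0, 6, 0, -4, 6, -24/5, 0, 48/7, …
ICs: h(0) = 0, h′(0) = 6.

f: a_k = 0, 3, -3/2, 1, -3/4, 3/5, -1/2, 3/7, …
L₀ from L_f via x↦r, Dx↦r'^{-1}Dx.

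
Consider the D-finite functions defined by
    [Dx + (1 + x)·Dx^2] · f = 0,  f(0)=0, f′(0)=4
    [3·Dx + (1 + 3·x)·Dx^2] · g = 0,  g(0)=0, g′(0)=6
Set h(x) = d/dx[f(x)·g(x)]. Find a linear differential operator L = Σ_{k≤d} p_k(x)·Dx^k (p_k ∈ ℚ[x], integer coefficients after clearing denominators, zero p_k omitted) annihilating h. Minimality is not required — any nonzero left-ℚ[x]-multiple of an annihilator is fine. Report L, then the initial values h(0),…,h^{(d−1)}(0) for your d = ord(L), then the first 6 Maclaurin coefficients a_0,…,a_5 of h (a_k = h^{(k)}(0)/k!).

L = (30 + 72·x + 54·x^2) + (76 + 354·x + 540·x^2 + 270·x^3)·Dx + (29 + 200·x + 486·x^2 + 504·x^3 + 189·x^4)·Dx^2 + (2 + 19·x + 68·x^2 + 114·x^3 + 90·x^4 + 27·x^5)·Dx^3  (order 3).
h: a_k = 0, 48, -144, 392, -1080, 15228/5, …
ICs: h(0) = 0, h′(0) = 48, h′′(0) = -288.

f: a_k = 0, 4, -2, 4/3, -1, 4/5, …
g: a_k = 0, 6, -9, 18, -81/2, 486/5, …
Sym-product of L_f,L_g gives L₀ (≤ ord 4).
h=h₀': d/dx-closure on L₀ ⇒ L.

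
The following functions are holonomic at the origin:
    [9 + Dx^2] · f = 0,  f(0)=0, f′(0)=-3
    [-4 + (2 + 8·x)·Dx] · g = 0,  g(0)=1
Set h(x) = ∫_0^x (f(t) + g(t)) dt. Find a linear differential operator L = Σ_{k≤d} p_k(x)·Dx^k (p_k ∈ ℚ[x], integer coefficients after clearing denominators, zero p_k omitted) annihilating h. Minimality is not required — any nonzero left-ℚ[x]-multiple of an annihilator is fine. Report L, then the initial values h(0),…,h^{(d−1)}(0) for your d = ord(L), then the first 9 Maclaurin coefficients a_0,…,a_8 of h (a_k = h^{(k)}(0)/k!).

L = (-378 - 1296·x - 2592·x^2)·Dx + (45 + 828·x + 3888·x^2 + 5184·x^3)·Dx^2 + (-42 - 144·x - 288·x^2)·Dx^3 + (5 + 92·x + 432·x^2 + 576·x^3)·Dx^4  (order 4).
h: a_k = 0, 1, -1/2, -2/3, 17/8, -2, 1039/240, -12, 148083/4480, …
ICs: h(0) = 0, h′(0) = 1, h′′(0) = -1, h′′′(0) = -4.

f: a_k = 0, -3, 0, 9/2, 0, -81/40, 0, 243/560, 0, …
g: a_k = 1, 2, -2, 4, -10, 28, -84, 264, -858, …
Sum ⇒ L₀ = lclm(L_f,L_g) in ℚ(x)⟨Dx⟩.
∫: right-multiply L₀ by Dx.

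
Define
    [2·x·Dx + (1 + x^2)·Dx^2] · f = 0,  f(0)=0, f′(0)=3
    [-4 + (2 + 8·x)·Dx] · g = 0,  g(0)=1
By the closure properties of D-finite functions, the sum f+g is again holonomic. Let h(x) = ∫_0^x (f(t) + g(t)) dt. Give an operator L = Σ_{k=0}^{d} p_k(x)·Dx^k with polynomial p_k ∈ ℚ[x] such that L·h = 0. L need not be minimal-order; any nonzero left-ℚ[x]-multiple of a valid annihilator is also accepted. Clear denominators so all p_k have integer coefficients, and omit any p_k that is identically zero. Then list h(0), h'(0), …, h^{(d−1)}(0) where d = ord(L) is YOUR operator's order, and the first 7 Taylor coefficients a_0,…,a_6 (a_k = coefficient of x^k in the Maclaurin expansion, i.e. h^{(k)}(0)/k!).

L = (-4 - 40·x + 12·x^2 + 24·x^3)·Dx^2 + (-14 - 16·x - 50·x^2 + 48·x^3 + 84·x^4)·Dx^3 + (-2 - 6·x + 12·x^2 + 18·x^3 + 14·x^4 + 24·x^5)·Dx^4  (order 4).
h: a_k = 0, 1, 5/2, -2/3, 3/4, -2, 143/30, …
ICs: h(0) = 0, h′(0) = 1, h′′(0) = 5, h′′′(0) = -4.

f: a_k = 0, 3, 0, -1, 0, 3/5, 0, …
g: a_k = 1, 2, -2, 4, -10, 28, -84, …
Sum ⇒ L₀ = lclm(L_f,L_g) in ℚ(x)⟨Dx⟩.
∫: right-multiply L₀ by Dx.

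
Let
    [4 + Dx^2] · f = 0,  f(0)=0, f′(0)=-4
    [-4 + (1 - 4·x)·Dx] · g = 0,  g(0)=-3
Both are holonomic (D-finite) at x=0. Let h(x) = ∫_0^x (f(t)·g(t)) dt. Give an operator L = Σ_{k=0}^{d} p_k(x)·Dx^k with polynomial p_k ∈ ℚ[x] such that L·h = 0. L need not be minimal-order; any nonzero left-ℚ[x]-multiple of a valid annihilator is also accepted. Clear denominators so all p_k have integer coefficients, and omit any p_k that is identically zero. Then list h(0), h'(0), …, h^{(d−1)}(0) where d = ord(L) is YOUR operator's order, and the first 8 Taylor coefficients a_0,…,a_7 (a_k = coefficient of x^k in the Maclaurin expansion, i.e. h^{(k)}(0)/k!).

L = (-4 + 16·x)·Dx + 8·Dx^2 + (-1 + 4·x)·Dx^3  (order 3).
h: a_k = 0, 0, 6, 16, 46, 736/5, 7364/15, 8416/5, …
ICs: h(0) = 0, h′(0) = 0, h′′(0) = 12.

f: a_k = 0, -4, 0, 8/3, 0, -8/15, 0, 16/315, …
g: a_k = -3, -12, -48, -192, -768, -3072, -12288, -49152, …
L₀ := L_f ⊗_s L_g (sym. prod.), ord ≤ 2.
h=∫h₀ ⇒ L = L₀·Dx.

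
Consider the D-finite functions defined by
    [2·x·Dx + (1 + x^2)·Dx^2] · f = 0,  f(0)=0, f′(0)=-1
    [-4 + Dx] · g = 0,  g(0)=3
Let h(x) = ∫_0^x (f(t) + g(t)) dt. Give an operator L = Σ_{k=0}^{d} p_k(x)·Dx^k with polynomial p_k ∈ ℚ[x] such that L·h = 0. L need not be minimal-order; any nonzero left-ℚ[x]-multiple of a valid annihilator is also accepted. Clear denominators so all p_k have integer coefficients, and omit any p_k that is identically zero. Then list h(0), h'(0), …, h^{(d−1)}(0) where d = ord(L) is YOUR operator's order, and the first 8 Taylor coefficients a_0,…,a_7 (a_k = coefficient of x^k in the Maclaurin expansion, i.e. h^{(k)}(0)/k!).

f: a_k = 0, -1, 0, 1/3, 0, -1/5, 0, 1/7, …
g: a_k = 3, 12, 24, 32, 32, 128/5, 256/15, 1024/105, …
Sum ⇒ L₀ = lclm(L_f,L_g) in ℚ(x)⟨Dx⟩.
h=∫₀ˣh₀: take L = L₀·Dx.
L = (4 - 16·x - 12·x^2 - 16·x^3)·Dx^2 + (-9 - 13·x^2 - 8·x^4)·Dx^3 + (2 + x + 4·x^2 + x^3 + 2·x^4)·Dx^4  (order 4).
h: a_k = 0, 3, 11/2, 8, 97/12, 32/5, 127/30, 256/105, …
ICs: h(0) = 0, h′(0) = 3, h′′(0) = 11, h′′′(0) = 48.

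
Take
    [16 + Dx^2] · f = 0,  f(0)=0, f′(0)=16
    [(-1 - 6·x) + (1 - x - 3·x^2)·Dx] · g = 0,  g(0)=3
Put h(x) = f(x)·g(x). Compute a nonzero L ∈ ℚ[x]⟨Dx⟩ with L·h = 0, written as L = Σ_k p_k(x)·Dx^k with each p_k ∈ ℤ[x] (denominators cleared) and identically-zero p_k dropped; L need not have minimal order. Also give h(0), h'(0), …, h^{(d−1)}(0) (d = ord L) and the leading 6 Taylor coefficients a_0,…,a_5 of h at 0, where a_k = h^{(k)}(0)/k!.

f: a_k = 0, 16, 0, -128/3, 0, 512/15, …
g: a_k = 3, 3, 12, 21, 57, 120, …
f·g: L₀ = L_f ⊗_s L_g, ord ≤ 2·1.
L = (-10 + 16·x + 48·x^2) + (2 + 12·x)·Dx + (-1 + x + 3·x^2)·Dx^2  (order 2).
h: a_k = 0, 48, 48, 64, 208, 2512/5, …
ICs: h(0) = 0, h′(0) = 48.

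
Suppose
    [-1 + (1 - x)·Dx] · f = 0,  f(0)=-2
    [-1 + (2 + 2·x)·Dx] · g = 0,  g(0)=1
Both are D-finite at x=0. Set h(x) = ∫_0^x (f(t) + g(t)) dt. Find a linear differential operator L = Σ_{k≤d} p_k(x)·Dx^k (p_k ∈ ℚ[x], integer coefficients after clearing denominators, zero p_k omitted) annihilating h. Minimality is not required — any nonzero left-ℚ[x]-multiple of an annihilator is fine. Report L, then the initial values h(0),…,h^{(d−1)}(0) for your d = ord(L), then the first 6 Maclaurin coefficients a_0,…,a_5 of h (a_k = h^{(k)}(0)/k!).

L = (-5 - 3·x)·Dx + (9 + 14·x + 9·x^2)·Dx^2 + (-2 - 6·x + 2·x^2 + 6·x^3)·Dx^3  (order 3).
h: a_k = 0, -1, -3/4, -17/24, -31/64, -261/640, …
ICs: h(0) = 0, h′(0) = -1, h′′(0) = -3/2.

f: a_k = -2, -2, -2, -2, -2, -2, …
g: a_k = 1, 1/2, -1/8, 1/16, -5/128, 7/256, …
Weyl lclm of L_f,L_g ⇒ L₀ (ord ≤ 2).
h=∫₀ˣh₀: take L = L₀·Dx.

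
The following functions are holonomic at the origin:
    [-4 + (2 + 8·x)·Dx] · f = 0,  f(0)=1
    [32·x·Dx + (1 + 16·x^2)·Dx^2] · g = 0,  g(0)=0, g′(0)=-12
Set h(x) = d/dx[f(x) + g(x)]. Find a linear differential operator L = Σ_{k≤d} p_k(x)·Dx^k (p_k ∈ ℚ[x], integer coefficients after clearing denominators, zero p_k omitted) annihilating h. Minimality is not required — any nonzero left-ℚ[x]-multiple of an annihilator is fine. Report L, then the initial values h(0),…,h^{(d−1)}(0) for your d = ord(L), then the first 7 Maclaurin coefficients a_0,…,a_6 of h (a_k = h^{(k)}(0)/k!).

L = (-32 - 320·x + 1536·x^2 + 3072·x^3) + (-22 - 128·x + 320·x^2 + 6144·x^3 + 10752·x^4)·Dx + (-1 + 12·x + 96·x^2 + 384·x^3 + 1792·x^4 + 3072·x^5)·Dx^2  (order 2).
h: a_k = -10, -4, 204, -40, -2932, -504, 51000, …
ICs: h(0) = -10, h′(0) = -4.

f: a_k = 1, 2, -2, 4, -10, 28, -84, …
g: a_k = 0, -12, 0, 64, 0, -3072/5, 0, …
L₀ := lclm(L_f,L_g); ord L₀ ≤ 1+2.
Differentiate: ansatz ord ≤ ord L₀ ⇒ L.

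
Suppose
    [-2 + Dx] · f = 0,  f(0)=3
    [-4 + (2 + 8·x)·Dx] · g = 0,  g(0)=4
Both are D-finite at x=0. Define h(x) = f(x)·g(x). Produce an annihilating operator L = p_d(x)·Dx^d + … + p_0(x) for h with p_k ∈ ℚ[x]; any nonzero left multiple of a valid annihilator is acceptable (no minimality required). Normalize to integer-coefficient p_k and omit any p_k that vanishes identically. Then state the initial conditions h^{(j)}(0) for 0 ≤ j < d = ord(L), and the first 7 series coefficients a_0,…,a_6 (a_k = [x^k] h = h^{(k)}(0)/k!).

L = (-4 - 8·x) + (1 + 4·x)·Dx  (order 1).
h: a_k = 12, 48, 48, 64, -32, 896/5, -7808/15, …
ICs: h(0) = 12.

f: a_k = 3, 6, 6, 4, 2, 4/5, 4/15, …
g: a_k = 4, 8, -8, 16, -40, 112, -336, …
h₀=f·g: eliminate ⇒ L₀, order ≤ 1·1.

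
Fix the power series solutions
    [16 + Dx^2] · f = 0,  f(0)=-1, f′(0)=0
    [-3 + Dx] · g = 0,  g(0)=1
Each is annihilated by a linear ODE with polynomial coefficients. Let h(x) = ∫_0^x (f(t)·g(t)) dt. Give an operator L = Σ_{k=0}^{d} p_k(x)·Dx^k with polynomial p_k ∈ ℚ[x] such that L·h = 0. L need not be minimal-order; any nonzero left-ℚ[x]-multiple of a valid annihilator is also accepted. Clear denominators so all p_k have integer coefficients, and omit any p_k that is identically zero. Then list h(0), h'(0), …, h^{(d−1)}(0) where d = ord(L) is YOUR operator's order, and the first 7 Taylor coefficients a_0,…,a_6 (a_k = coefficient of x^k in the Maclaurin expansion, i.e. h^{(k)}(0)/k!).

f: a_k = -1, 0, 8, 0, -32/3, 0, 256/45, …
g: a_k = 1, 3, 9/2, 9/2, 27/8, 81/40, 81/80, …
Sym-product of L_f,L_g gives L₀ (≤ ord 2).
∫: right-multiply L₀ by Dx.
L = 25·Dx - 6·Dx^2 + Dx^3  (order 3).
h: a_k = 0, -1, -3/2, 7/6, 39/8, 527/120, 79/240, …
ICs: h(0) = 0, h′(0) = -1, h′′(0) = -3.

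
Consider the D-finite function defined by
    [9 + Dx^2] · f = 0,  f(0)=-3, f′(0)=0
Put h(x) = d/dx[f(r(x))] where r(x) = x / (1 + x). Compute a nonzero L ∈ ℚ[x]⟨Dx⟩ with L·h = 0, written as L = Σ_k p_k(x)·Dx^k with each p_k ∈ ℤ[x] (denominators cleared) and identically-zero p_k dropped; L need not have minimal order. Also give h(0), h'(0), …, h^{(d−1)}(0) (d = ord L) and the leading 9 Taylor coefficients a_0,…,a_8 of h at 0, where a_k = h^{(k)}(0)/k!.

L = (15 + 12·x + 6·x^2) + (6 + 18·x + 18·x^2 + 6·x^3)·Dx + (1 + 4·x + 6·x^2 + 4·x^3 + x^4)·Dx^2  (order 2).
h: a_k = 0, 27, -81, 243/2, -135/2, -7371/40, 28917/40, -880659/560, 1475739/560, …
ICs: h(0) = 0, h′(0) = 27.

f: a_k = -3, 0, 27/2, 0, -81/8, 0, 243/80, 0, -2187/4480, …
Substitute x→r, Dx→(1/r')Dx; clear ⇒ L₀.
h₀' ⇒ L via d/dx closure of L₀.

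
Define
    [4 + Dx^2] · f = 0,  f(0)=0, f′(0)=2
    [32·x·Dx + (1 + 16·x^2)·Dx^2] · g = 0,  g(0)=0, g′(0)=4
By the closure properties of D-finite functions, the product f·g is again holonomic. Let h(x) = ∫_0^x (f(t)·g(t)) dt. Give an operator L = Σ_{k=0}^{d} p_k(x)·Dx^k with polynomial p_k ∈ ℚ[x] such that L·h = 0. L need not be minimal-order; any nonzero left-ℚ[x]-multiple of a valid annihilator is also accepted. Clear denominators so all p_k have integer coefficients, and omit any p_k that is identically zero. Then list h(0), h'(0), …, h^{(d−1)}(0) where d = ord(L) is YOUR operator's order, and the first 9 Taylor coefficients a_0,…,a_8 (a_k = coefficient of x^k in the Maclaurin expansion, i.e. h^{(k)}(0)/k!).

L = (1360 + 60416·x^2 + 106496·x^4 + 262144·x^6 + 1048576·x^8)·Dx + (2304·x + 45056·x^3 + 196608·x^5 + 1048576·x^7)·Dx^2 + (360 + 15872·x^2 + 36864·x^4 + 131072·x^6 + 524288·x^8)·Dx^3 + (576·x + 11264·x^3 + 49152·x^5 + 262144·x^7)·Dx^4 + (5 + 192·x^2 + 2560·x^4 + 16384·x^6 + 65536·x^8)·Dx^5  (order 5).
h: a_k = 0, 0, 0, 8/3, 0, -48/5, 0, 3952/63, 0, …
ICs: h(0) = 0, h′(0) = 0, h′′(0) = 0, h′′′(0) = 16, h′′′′(0) = 0.

f: a_k = 0, 2, 0, -4/3, 0, 4/15, 0, -8/315, 0, …
g: a_k = 0, 4, 0, -64/3, 0, 1024/5, 0, -16384/7, 0, …
h₀=f·g: eliminate ⇒ L₀, order ≤ 2·2.
h=∫₀ˣh₀: take L = L₀·Dx.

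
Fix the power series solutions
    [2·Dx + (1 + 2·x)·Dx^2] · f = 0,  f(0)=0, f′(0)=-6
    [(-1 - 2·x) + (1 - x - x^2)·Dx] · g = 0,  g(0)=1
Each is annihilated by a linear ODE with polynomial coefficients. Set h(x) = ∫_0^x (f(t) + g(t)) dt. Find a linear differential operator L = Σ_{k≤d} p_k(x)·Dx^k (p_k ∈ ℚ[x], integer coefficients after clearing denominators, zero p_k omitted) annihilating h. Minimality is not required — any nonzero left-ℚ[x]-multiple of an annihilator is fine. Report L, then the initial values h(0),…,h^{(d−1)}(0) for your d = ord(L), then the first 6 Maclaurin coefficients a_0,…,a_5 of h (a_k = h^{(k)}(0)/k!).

f: a_k = 0, -6, 6, -8, 12, -96/5, …
g: a_k = 1, 1, 2, 3, 5, 8, …
f+g: L₀ = lclm(L_f,L_g), ord ≤ 2+1.
h=∫h₀ ⇒ L = L₀·Dx.
L = (-34 - 92·x - 116·x^2 - 48·x^3 - 24·x^4)·Dx^2 + (-5 - 60·x - 170·x^2 - 180·x^3 - 100·x^4 - 40·x^5)·Dx^3 + (3 + 11·x + 5·x^2 - 20·x^3 - 30·x^4 - 24·x^5 - 8·x^6)·Dx^4  (order 4).
h: a_k = 0, 1, -5/2, 8/3, -5/4, 17/5, …
ICs: h(0) = 0, h′(0) = 1, h′′(0) = -5, h′′′(0) = 16.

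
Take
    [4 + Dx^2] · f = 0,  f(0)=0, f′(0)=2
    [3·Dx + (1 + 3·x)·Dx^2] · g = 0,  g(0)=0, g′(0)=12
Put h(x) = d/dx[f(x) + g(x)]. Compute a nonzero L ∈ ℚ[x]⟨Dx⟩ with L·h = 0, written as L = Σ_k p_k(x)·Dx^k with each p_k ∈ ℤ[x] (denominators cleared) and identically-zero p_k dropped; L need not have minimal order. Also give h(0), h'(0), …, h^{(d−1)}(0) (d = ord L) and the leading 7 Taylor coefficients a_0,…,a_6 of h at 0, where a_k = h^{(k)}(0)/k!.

f: a_k = 0, 2, 0, -4/3, 0, 4/15, 0, …
g: a_k = 0, 12, -18, 36, -81, 972/5, -486, …
L₀ := lclm(L_f,L_g); ord L₀ ≤ 2+2.
h=h₀': d/dx-closure on L₀ ⇒ L.
L = (348 + 144·x + 216·x^2) + (44 + 180·x + 216·x^2 + 216·x^3)·Dx + (87 + 36·x + 54·x^2)·Dx^2 + (11 + 45·x + 54·x^2 + 54·x^3)·Dx^3  (order 3).
h: a_k = 14, -36, 104, -324, 2920/3, -2916, 393652/45, …
ICs: h(0) = 14, h′(0) = -36, h′′(0) = 208.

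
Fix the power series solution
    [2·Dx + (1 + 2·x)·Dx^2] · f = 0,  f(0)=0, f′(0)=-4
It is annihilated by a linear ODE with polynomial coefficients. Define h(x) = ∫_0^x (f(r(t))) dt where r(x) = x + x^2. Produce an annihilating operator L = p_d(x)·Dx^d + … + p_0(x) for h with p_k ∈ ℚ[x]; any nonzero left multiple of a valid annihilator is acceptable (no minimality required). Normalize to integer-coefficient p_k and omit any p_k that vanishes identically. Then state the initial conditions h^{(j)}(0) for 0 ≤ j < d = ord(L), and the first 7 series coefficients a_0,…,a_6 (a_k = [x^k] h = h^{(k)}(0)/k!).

L = (4·x + 4·x^2)·Dx^2 + (1 + 4·x + 6·x^2 + 4·x^3)·Dx^3  (order 3).
h: a_k = 0, 0, -2, 0, 2/3, -4/5, 8/15, …
ICs: h(0) = 0, h′(0) = 0, h′′(0) = -4.

f: a_k = 0, -4, 4, -16/3, 8, -64/5, 64/3, …
L₀ from L_f via x↦r, Dx↦r'^{-1}Dx.
h=∫h₀ ⇒ L = L₀·Dx.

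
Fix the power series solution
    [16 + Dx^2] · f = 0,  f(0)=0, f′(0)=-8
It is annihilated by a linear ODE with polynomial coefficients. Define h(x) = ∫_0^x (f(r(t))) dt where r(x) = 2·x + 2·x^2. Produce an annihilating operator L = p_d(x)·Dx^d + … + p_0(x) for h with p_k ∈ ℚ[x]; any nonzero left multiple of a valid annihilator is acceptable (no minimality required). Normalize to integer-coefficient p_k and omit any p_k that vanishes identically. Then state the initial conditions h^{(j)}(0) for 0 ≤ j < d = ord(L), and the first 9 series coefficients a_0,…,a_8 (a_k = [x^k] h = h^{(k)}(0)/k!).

L = (64 + 384·x + 768·x^2 + 512·x^3)·Dx - 2·Dx^2 + (1 + 2·x)·Dx^3  (order 3).
h: a_k = 0, 0, -8, -16/3, 128/3, 512/5, -256/45, -2560/7, -182272/315, …
ICs: h(0) = 0, h′(0) = 0, h′′(0) = -16.

f: a_k = 0, -8, 0, 64/3, 0, -256/15, 0, 2048/315, 0, …
L₀ from L_f via x↦r, Dx↦r'^{-1}Dx.
h=∫₀ˣh₀: take L = L₀·Dx.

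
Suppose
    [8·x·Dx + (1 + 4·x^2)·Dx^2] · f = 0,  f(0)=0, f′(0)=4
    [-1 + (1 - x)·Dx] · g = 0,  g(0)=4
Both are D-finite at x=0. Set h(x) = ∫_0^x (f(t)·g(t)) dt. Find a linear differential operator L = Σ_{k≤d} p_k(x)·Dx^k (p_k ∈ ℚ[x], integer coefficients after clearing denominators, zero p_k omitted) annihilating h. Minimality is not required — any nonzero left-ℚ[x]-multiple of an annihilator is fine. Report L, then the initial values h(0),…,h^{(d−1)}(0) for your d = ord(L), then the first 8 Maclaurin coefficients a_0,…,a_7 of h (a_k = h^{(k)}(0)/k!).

f: a_k = 0, 4, 0, -16/3, 0, 64/5, 0, -256/7, …
g: a_k = 4, 4, 4, 4, 4, 4, 4, 4, …
Product ⇒ symmetric product L₀, ord ≤ 2.
Integrate: L := L₀·Dx.
L = 8·x·Dx + (2 - 8·x + 16·x^2)·Dx^2 + (-1 + x - 4·x^2 + 4·x^3)·Dx^3  (order 3).
h: a_k = 0, 0, 8, 16/3, -4/3, -16/15, 344/45, 688/105, …
ICs: h(0) = 0, h′(0) = 0, h′′(0) = 16.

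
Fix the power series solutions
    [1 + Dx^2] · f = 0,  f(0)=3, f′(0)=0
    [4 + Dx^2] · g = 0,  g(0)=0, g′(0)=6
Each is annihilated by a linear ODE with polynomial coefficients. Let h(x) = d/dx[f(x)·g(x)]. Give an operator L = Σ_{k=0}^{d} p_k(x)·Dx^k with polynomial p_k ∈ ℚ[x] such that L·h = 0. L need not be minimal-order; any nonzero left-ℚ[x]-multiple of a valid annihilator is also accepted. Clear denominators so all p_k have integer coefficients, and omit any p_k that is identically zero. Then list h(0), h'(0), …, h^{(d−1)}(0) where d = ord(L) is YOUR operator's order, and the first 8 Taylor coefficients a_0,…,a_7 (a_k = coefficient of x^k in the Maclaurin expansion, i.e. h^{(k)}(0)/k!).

f: a_k = 3, 0, -3/2, 0, 1/8, 0, -1/240, 0, …
g: a_k = 0, 6, 0, -4, 0, 4/5, 0, -8/105, …
h₀=f·g: eliminate ⇒ L₀, order ≤ 2·2.
Derive L from L₀ (diff closure).
L = 9 + 10·Dx^2 + Dx^4  (order 4).
h: a_k = 18, 0, -63, 0, 183/4, 0, -547/40, 0, …
ICs: h(0) = 18, h′(0) = 0, h′′(0) = -126, h′′′(0) = 0.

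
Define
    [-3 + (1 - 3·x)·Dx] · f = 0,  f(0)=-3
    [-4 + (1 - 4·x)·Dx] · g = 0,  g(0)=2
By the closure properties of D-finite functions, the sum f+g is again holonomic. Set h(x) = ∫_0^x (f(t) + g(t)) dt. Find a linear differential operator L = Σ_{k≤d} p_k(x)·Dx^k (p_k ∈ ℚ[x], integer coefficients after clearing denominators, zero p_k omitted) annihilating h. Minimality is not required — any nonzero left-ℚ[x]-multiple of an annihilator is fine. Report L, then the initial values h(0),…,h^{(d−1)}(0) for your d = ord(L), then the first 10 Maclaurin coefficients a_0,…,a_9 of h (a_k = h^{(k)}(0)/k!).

f: a_k = -3, -9, -27, -81, -243, -729, -2187, -6561, -19683, -59049, …
g: a_k = 2, 8, 32, 128, 512, 2048, 8192, 32768, 131072, 524288, …
Weyl lclm of L_f,L_g ⇒ L₀ (ord ≤ 2).
h=∫h₀ ⇒ L = L₀·Dx.
L = -24·Dx + (14 - 48·x)·Dx^2 + (-1 + 7·x - 12·x^2)·Dx^3  (order 3).
h: a_k = 0, -1, -1/2, 5/3, 47/4, 269/5, 1319/6, 6005/7, 26207/8, 111389/9, …
ICs: h(0) = 0, h′(0) = -1, h′′(0) = -1.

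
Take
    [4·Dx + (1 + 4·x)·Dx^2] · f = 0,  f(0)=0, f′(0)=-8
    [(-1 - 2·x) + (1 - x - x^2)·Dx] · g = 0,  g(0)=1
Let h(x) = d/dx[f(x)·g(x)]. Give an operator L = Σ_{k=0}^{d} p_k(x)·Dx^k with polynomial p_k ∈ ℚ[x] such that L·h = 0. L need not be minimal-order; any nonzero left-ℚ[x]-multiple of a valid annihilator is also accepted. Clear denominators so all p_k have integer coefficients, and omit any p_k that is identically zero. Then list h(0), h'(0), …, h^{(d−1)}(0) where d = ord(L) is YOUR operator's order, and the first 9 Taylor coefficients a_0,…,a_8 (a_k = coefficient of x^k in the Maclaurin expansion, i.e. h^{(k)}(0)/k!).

f: a_k = 0, -8, 16, -128/3, 128, -2048/5, 4096/3, -32768/7, 16384, …
g: a_k = 1, 1, 2, 3, 5, 8, 13, 21, 34, …
h₀=f·g: eliminate ⇒ L₀, order ≤ 2·1.
Derive L from L₀ (diff closure).
L = (82 + 216·x + 288·x^2) + (-7 + 62·x + 264·x^2 + 224·x^3)·Dx + (-3 - 17·x - 9·x^2 + 52·x^3 + 32·x^4)·Dx^2  (order 2).
h: a_k = -8, 16, -128, 1120/3, -5384/3, 32992/5, -137912/5, 11376448/105, -3065024/7, …
ICs: h(0) = -8, h′(0) = 16.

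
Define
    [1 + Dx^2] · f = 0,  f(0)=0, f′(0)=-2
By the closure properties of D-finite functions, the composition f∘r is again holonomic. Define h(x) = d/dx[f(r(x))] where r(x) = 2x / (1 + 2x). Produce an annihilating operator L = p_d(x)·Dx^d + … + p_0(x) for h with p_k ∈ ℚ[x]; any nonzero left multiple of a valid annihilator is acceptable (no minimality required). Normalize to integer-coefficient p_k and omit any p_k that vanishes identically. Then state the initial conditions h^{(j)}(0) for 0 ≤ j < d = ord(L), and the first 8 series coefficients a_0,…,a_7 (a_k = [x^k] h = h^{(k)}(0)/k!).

L = (28 + 96·x + 96·x^2) + (12 + 72·x + 144·x^2 + 96·x^3)·Dx + (1 + 8·x + 24·x^2 + 32·x^3 + 16·x^4)·Dx^2  (order 2).
h: a_k = -4, 16, -40, 64, -8/3, -480, 110896/45, -407296/45, …
ICs: h(0) = -4, h′(0) = 16.

f: a_k = 0, -2, 0, 1/3, 0, -1/60, 0, 1/2520, …
h₀=f(r): pull back L_f along r ⇒ L₀.
Derive L from L₀ (diff closure).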